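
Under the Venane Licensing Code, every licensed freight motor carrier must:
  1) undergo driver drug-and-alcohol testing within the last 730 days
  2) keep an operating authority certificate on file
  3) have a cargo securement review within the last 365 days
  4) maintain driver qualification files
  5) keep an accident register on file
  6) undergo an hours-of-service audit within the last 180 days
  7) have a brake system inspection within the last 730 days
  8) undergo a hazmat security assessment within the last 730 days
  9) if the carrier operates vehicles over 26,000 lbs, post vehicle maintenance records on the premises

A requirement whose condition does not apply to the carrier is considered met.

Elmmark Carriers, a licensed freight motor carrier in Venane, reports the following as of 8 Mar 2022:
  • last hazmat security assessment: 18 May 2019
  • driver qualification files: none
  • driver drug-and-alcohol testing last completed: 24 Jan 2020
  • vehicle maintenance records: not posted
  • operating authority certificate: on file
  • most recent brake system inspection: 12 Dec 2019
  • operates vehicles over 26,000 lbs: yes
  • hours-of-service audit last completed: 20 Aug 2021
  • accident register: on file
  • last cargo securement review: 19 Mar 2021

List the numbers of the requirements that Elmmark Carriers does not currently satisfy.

1, 4, 6, 7, 8, 9

1. driver drug-and-alcohol testing 774 days ago vs limit 730 → not met
2. operating authority certificate present → met
3. cargo securement review 354 days ago vs limit 365 → met
4. driver qualification files absent → not met
5. accident register present → met
6. hours-of-service audit 200 days ago vs limit 180 → not met
7. brake system inspection 817 days ago vs limit 730 → not met
8. hazmat security assessment 1025 days ago vs limit 730 → not met
9. condition 'operates vehicles over 26,000 lbs' holds; vehicle maintenance records absent → not met
Not met: 1, 4, 6, 7, 8, 9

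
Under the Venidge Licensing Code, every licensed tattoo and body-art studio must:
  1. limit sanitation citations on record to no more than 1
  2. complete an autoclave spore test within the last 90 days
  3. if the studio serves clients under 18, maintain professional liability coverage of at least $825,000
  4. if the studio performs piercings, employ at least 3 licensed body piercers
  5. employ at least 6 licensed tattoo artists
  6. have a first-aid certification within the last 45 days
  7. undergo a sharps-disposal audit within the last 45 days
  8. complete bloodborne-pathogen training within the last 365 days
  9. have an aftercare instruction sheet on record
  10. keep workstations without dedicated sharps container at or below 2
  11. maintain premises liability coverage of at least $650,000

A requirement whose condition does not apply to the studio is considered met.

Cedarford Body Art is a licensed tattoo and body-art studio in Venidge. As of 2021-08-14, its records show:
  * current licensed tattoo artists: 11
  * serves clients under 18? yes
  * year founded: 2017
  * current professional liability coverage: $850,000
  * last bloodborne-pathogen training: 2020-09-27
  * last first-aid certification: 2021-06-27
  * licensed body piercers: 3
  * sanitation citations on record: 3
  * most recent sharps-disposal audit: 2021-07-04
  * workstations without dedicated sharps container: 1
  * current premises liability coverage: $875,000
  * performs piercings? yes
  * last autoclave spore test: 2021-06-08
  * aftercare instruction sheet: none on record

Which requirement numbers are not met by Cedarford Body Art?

1. sanitation citations on record 3 > 1 → not met
2. autoclave spore test 67 days ago vs limit 90 → met
3. condition 'serves clients under 18' holds; professional liability coverage $850,000 ≥ $825,000 → met
4. condition 'performs piercings' holds; licensed body piercers 3 ≥ 3 → met
5. licensed tattoo artists 11 ≥ 6 → met
6. first-aid certification 48 days ago vs limit 45 → not met
7. sharps-disposal audit 41 days ago vs limit 45 → met
8. bloodborne-pathogen training 321 days ago vs limit 365 → met
9. aftercare instruction sheet absent → not met
10. workstations without dedicated sharps container 1 ≤ 2 → met
11. premises liability coverage $875,000 ≥ $650,000 → met
Not met: 1, 6, 9

1, 6, 9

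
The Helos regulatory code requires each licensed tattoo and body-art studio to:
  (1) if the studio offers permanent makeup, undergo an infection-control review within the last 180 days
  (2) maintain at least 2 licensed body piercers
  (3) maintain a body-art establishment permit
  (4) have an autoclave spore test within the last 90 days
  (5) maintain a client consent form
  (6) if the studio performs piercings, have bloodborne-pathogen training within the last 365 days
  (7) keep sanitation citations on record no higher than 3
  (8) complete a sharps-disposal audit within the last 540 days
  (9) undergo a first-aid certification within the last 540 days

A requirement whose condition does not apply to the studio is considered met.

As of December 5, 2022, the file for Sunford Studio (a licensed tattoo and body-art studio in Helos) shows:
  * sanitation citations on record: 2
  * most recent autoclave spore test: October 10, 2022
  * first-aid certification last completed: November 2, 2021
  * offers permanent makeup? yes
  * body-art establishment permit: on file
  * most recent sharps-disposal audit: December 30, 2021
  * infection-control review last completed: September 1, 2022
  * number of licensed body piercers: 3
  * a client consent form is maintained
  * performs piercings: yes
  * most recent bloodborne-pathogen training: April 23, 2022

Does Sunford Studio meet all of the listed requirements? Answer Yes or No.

1. condition 'offers permanent makeup' holds; infection-control review 95 days ago vs limit 180 → met
2. licensed body piercers 3 ≥ 2 → met
3. body-art establishment permit present → met
4. autoclave spore test 56 days ago vs limit 90 → met
5. client consent form present → met
6. condition 'performs piercings' holds; bloodborne-pathogen training 226 days ago vs limit 365 → met
7. sanitation citations on record 2 ≤ 3 → met
8. sharps-disposal audit 340 days ago vs limit 540 → met
9. first-aid certification 398 days ago vs limit 540 → met
All met.

Yes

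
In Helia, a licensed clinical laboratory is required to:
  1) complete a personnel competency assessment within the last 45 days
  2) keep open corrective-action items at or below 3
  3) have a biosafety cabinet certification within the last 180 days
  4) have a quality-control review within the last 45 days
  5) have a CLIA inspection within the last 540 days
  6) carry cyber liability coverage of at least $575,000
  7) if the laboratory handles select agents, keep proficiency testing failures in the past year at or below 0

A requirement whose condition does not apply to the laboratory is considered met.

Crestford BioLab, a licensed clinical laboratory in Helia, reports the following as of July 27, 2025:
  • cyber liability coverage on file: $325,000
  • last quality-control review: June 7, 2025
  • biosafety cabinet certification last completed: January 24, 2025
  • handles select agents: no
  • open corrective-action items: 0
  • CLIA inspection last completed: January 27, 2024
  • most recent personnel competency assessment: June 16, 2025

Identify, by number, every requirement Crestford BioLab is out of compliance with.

3, 4, 5, 6

1. personnel competency assessment 41 days ago vs limit 45 → met
2. open corrective-action items 0 ≤ 3 → met
3. biosafety cabinet certification 184 days ago vs limit 180 → not met
4. quality-control review 50 days ago vs limit 45 → not met
5. CLIA inspection 547 days ago vs limit 540 → not met
6. cyber liability coverage $325,000 < $575,000 → not met
7. condition 'handles select agents' does not hold → requirement n/a → met
Not met: 3, 4, 5, 6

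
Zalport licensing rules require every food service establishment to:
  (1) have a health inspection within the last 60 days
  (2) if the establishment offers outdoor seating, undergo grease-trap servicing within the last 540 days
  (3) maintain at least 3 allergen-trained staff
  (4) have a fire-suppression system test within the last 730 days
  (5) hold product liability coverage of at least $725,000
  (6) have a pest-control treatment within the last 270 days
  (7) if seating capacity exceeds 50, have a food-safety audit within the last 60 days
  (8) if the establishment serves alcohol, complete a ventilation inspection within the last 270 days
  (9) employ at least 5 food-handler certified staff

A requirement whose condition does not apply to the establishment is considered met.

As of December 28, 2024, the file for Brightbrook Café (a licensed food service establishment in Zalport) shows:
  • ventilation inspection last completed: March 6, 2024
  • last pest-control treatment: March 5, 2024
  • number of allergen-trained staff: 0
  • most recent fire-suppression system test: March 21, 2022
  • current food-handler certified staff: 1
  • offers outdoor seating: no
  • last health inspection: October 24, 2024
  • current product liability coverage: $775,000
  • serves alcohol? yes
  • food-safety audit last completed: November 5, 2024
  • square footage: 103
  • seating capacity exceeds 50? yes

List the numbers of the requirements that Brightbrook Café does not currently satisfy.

1. health inspection 65 days ago vs limit 60 → not met
2. condition 'offers outdoor seating' does not hold → requirement n/a → met
3. allergen-trained staff 0 < 3 → not met
4. fire-suppression system test 1013 days ago vs limit 730 → not met
5. product liability coverage $775,000 ≥ $725,000 → met
6. pest-control treatment 298 days ago vs limit 270 → not met
7. condition 'seating capacity exceeds 50' holds; food-safety audit 53 days ago vs limit 60 → met
8. condition 'serves alcohol' holds; ventilation inspection 297 days ago vs limit 270 → not met
9. food-handler certified staff 1 < 5 → not met
Not met: 1, 3, 4, 6, 8, 9

1, 3, 4, 6, 8, 9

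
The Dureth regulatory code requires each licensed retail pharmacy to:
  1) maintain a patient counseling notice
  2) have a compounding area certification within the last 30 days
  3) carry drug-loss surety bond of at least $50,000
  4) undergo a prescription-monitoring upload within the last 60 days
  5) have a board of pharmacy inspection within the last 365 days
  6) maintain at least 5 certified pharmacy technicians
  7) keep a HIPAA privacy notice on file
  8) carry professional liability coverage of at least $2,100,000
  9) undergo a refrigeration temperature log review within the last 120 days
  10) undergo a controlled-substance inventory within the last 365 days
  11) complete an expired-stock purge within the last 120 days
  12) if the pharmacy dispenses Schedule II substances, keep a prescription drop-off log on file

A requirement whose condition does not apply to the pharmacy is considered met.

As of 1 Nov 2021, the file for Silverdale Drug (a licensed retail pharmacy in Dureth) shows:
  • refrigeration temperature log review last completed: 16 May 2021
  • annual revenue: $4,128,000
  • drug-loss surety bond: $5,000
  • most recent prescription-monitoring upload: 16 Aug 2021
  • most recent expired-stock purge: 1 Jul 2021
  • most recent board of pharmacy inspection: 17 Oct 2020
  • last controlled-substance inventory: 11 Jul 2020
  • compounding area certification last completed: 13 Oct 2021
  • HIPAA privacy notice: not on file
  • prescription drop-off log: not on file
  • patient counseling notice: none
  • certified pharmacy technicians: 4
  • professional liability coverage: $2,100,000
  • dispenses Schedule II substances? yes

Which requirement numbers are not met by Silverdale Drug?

1. patient counseling notice absent → not met
2. compounding area certification 19 days ago vs limit 30 → met
3. drug-loss surety bond $5,000 < $50,000 → not met
4. prescription-monitoring upload 77 days ago vs limit 60 → not met
5. board of pharmacy inspection 380 days ago vs limit 365 → not met
6. certified pharmacy technicians 4 < 5 → not met
7. HIPAA privacy notice absent → not met
8. professional liability coverage $2,100,000 ≥ $2,100,000 → met
9. refrigeration temperature log review 169 days ago vs limit 120 → not met
10. controlled-substance inventory 478 days ago vs limit 365 → not met
11. expired-stock purge 123 days ago vs limit 120 → not met
12. condition 'dispenses Schedule II substances' holds; prescription drop-off log absent → not met
Not met: 1, 3, 4, 5, 6, 7, 9, 10, 11, 12

1, 3, 4, 5, 6, 7, 9, 10, 11, 12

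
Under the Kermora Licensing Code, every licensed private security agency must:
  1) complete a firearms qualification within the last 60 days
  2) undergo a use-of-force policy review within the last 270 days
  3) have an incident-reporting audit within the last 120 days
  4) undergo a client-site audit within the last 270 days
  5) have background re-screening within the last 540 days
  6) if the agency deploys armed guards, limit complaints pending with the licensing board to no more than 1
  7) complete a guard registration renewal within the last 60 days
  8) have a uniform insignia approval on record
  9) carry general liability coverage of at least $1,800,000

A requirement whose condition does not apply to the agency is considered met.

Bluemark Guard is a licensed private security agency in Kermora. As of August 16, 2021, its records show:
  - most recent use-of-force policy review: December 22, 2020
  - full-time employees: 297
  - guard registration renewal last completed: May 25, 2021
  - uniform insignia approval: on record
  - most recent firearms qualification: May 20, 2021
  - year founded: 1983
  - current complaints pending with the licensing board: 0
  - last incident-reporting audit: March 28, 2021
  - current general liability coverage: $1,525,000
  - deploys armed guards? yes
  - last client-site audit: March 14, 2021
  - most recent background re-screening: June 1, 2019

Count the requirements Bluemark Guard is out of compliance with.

5

1. firearms qualification 88 days ago vs limit 60 → not met
2. use-of-force policy review 237 days ago vs limit 270 → met
3. incident-reporting audit 141 days ago vs limit 120 → not met
4. client-site audit 155 days ago vs limit 270 → met
5. background re-screening 807 days ago vs limit 540 → not met
6. condition 'deploys armed guards' holds; complaints pending with the licensing board 0 ≤ 1 → met
7. guard registration renewal 83 days ago vs limit 60 → not met
8. uniform insignia approval present → met
9. general liability coverage $1,525,000 < $1,800,000 → not met
Not met: 5 of 9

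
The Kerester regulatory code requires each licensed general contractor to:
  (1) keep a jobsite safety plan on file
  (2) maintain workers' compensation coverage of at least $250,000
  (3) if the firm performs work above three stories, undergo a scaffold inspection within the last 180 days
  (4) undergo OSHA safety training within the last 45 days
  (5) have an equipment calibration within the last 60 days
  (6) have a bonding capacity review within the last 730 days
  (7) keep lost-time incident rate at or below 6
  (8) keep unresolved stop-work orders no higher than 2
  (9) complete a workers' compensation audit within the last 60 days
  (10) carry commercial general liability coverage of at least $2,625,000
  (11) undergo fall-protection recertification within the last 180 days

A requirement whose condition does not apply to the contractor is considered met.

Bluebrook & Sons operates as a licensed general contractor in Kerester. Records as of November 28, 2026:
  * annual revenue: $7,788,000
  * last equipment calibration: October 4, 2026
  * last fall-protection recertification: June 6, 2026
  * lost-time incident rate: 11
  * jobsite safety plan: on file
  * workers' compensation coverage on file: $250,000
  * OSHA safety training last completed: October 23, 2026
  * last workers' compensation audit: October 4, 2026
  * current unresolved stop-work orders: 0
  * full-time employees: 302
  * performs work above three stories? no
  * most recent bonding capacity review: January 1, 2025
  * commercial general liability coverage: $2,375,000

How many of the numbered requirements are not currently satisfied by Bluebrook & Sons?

1. jobsite safety plan present → met
2. workers' compensation coverage $250,000 ≥ $250,000 → met
3. condition 'performs work above three stories' does not hold → requirement n/a → met
4. OSHA safety training 36 days ago vs limit 45 → met
5. equipment calibration 55 days ago vs limit 60 → met
6. bonding capacity review 696 days ago vs limit 730 → met
7. lost-time incident rate 11 > 6 → not met
8. unresolved stop-work orders 0 ≤ 2 → met
9. workers' compensation audit 55 days ago vs limit 60 → met
10. commercial general liability coverage $2,375,000 < $2,625,000 → not met
11. fall-protection recertification 175 days ago vs limit 180 → met
Not met: 2 of 11

2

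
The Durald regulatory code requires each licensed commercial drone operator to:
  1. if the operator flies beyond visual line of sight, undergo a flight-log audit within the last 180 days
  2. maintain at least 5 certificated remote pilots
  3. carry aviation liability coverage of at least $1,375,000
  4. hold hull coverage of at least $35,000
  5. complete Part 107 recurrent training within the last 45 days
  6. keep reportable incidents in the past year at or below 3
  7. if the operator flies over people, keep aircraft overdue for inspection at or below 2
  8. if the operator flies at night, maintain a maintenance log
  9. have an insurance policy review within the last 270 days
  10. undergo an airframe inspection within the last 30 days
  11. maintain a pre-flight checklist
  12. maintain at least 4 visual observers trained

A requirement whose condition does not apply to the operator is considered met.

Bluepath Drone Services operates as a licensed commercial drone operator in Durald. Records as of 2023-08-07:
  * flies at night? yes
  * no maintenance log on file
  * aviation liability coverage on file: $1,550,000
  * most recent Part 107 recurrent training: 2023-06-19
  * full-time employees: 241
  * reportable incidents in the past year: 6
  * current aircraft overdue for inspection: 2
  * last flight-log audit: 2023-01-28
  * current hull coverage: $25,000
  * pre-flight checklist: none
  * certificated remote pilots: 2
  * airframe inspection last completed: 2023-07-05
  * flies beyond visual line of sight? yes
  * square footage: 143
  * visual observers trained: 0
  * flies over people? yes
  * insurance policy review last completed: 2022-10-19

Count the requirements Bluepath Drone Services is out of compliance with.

10

1. condition 'flies beyond visual line of sight' holds; flight-log audit 191 days ago vs limit 180 → not met
2. certificated remote pilots 2 < 5 → not met
3. aviation liability coverage $1,550,000 ≥ $1,375,000 → met
4. hull coverage $25,000 < $35,000 → not met
5. Part 107 recurrent training 49 days ago vs limit 45 → not met
6. reportable incidents in the past year 6 > 3 → not met
7. condition 'flies over people' holds; aircraft overdue for inspection 2 ≤ 2 → met
8. condition 'flies at night' holds; maintenance log absent → not met
9. insurance policy review 292 days ago vs limit 270 → not met
10. airframe inspection 33 days ago vs limit 30 → not met
11. pre-flight checklist absent → not met
12. visual observers trained 0 < 4 → not met
Not met: 10 of 12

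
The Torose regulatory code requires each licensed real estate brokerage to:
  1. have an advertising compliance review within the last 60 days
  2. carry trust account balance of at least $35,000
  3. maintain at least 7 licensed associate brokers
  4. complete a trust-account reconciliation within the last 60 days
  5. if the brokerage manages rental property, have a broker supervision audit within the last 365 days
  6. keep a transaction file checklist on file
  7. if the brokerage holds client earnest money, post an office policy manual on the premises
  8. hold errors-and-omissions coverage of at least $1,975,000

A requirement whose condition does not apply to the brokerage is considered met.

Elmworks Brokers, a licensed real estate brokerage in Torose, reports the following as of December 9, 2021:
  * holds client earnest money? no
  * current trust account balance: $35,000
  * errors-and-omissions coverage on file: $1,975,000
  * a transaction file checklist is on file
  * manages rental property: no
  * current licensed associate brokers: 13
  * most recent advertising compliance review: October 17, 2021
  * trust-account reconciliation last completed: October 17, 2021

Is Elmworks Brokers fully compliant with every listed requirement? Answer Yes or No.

1. advertising compliance review 53 days ago vs limit 60 → met
2. trust account balance $35,000 ≥ $35,000 → met
3. licensed associate brokers 13 ≥ 7 → met
4. trust-account reconciliation 53 days ago vs limit 60 → met
5. condition 'manages rental property' does not hold → requirement n/a → met
6. transaction file checklist present → met
7. condition 'holds client earnest money' does not hold → requirement n/a → met
8. errors-and-omissions coverage $1,975,000 ≥ $1,975,000 → met
All met.

Yes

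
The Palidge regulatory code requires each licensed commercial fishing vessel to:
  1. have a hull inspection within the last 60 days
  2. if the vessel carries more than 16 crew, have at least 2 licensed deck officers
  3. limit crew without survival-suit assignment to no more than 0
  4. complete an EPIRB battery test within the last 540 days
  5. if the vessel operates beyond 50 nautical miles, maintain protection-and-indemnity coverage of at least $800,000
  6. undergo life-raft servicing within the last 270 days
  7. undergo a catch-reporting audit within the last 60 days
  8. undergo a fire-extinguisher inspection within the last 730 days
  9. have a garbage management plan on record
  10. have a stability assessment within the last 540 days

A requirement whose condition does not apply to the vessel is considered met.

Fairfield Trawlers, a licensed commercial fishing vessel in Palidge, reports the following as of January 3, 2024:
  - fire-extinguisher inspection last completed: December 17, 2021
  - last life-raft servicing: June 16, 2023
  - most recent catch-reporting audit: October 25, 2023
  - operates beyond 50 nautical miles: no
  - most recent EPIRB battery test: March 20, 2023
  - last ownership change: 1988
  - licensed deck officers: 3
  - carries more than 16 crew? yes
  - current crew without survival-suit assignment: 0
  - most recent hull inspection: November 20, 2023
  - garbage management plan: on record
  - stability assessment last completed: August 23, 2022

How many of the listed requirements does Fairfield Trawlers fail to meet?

2

1. hull inspection 44 days ago vs limit 60 → met
2. condition 'carries more than 16 crew' holds; licensed deck officers 3 ≥ 2 → met
3. crew without survival-suit assignment 0 ≤ 0 → met
4. EPIRB battery test 289 days ago vs limit 540 → met
5. condition 'operates beyond 50 nautical miles' does not hold → requirement n/a → met
6. life-raft servicing 201 days ago vs limit 270 → met
7. catch-reporting audit 70 days ago vs limit 60 → not met
8. fire-extinguisher inspection 747 days ago vs limit 730 → not met
9. garbage management plan present → met
10. stability assessment 498 days ago vs limit 540 → met
Not met: 2 of 10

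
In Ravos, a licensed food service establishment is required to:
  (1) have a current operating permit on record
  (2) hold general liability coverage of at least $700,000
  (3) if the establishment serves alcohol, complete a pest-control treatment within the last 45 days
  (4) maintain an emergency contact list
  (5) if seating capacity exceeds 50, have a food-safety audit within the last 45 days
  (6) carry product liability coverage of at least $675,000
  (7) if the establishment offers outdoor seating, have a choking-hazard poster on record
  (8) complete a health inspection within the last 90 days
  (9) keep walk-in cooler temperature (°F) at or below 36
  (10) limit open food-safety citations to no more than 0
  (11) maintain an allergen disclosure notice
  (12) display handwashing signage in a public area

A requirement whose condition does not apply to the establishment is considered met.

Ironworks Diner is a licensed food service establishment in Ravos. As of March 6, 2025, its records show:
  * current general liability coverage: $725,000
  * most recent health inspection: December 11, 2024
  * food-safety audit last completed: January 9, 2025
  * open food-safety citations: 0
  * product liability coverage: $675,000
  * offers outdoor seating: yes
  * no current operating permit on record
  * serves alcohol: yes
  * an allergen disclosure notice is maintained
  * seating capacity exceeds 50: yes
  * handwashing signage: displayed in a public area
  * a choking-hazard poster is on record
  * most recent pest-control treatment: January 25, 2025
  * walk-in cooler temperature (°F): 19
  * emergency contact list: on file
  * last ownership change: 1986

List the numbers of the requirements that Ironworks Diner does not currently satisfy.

1. current operating permit absent → not met
2. general liability coverage $725,000 ≥ $700,000 → met
3. condition 'serves alcohol' holds; pest-control treatment 40 days ago vs limit 45 → met
4. emergency contact list present → met
5. condition 'seating capacity exceeds 50' holds; food-safety audit 56 days ago vs limit 45 → not met
6. product liability coverage $675,000 ≥ $675,000 → met
7. condition 'offers outdoor seating' holds; choking-hazard poster present → met
8. health inspection 85 days ago vs limit 90 → met
9. walk-in cooler temperature (°F) 19 ≤ 36 → met
10. open food-safety citations 0 ≤ 0 → met
11. allergen disclosure notice present → met
12. handwashing signage present → met
Not met: 1, 5

1, 5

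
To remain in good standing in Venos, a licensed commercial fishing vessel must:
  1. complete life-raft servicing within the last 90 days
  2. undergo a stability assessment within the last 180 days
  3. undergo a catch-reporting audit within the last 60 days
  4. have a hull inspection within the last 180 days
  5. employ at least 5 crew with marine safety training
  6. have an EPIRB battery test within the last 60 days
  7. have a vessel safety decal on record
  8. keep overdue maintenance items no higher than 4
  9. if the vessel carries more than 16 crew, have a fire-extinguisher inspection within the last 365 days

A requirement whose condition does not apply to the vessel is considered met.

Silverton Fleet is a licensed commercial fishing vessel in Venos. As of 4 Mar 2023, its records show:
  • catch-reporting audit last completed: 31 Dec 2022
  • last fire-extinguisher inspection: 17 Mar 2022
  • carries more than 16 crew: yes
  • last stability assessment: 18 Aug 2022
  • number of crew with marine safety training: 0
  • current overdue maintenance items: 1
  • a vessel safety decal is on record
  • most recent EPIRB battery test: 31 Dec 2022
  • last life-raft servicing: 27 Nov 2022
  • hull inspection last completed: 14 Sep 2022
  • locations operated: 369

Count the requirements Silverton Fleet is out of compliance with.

1. life-raft servicing 97 days ago vs limit 90 → not met
2. stability assessment 198 days ago vs limit 180 → not met
3. catch-reporting audit 63 days ago vs limit 60 → not met
4. hull inspection 171 days ago vs limit 180 → met
5. crew with marine safety training 0 < 5 → not met
6. EPIRB battery test 63 days ago vs limit 60 → not met
7. vessel safety decal present → met
8. overdue maintenance items 1 ≤ 4 → met
9. condition 'carries more than 16 crew' holds; fire-extinguisher inspection 352 days ago vs limit 365 → met
Not met: 5 of 9

5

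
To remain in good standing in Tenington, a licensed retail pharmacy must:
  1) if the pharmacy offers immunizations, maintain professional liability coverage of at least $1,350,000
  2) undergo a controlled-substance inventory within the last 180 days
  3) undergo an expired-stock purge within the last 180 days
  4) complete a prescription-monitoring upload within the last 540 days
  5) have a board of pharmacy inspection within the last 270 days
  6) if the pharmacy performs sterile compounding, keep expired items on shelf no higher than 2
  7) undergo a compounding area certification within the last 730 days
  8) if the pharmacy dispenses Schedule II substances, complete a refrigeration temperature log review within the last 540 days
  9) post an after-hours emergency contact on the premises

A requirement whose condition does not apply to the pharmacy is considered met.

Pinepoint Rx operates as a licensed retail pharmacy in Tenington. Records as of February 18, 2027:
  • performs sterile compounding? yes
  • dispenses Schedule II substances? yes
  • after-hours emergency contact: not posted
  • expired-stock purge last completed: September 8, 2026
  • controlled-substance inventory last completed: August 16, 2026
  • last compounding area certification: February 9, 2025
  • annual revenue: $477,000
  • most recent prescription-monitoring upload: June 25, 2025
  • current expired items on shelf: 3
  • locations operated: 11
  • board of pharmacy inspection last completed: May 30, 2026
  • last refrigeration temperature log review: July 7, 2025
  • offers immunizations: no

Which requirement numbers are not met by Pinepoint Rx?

1. condition 'offers immunizations' does not hold → requirement n/a → met
2. controlled-substance inventory 186 days ago vs limit 180 → not met
3. expired-stock purge 163 days ago vs limit 180 → met
4. prescription-monitoring upload 603 days ago vs limit 540 → not met
5. board of pharmacy inspection 264 days ago vs limit 270 → met
6. condition 'performs sterile compounding' holds; expired items on shelf 3 > 2 → not met
7. compounding area certification 739 days ago vs limit 730 → not met
8. condition 'dispenses Schedule II substances' holds; refrigeration temperature log review 591 days ago vs limit 540 → not met
9. after-hours emergency contact absent → not met
Not met: 2, 4, 6, 7, 8, 9

2, 4, 6, 7, 8, 9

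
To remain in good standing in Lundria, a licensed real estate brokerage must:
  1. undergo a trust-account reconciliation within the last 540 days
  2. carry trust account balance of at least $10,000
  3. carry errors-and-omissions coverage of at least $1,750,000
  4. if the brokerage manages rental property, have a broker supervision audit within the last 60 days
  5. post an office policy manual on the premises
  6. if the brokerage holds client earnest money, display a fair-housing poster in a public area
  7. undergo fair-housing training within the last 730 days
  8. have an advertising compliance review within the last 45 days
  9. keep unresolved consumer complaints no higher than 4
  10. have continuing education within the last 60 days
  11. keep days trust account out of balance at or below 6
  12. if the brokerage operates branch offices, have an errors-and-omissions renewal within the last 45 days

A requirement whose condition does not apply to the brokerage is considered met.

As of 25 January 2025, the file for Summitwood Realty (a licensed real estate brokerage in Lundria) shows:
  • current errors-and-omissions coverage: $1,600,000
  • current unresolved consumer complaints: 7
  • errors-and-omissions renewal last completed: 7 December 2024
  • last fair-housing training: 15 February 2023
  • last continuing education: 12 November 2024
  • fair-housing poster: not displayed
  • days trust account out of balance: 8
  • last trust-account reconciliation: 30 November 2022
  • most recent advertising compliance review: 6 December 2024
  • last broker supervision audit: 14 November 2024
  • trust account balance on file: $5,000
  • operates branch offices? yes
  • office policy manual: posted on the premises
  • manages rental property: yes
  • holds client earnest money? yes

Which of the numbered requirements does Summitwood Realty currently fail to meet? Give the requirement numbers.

1. trust-account reconciliation 787 days ago vs limit 540 → not met
2. trust account balance $5,000 < $10,000 → not met
3. errors-and-omissions coverage $1,600,000 < $1,750,000 → not met
4. condition 'manages rental property' holds; broker supervision audit 72 days ago vs limit 60 → not met
5. office policy manual present → met
6. condition 'holds client earnest money' holds; fair-housing poster absent → not met
7. fair-housing training 710 days ago vs limit 730 → met
8. advertising compliance review 50 days ago vs limit 45 → not met
9. unresolved consumer complaints 7 > 4 → not met
10. continuing education 74 days ago vs limit 60 → not met
11. days trust account out of balance 8 > 6 → not met
12. condition 'operates branch offices' holds; errors-and-omissions renewal 49 days ago vs limit 45 → not met
Not met: 1, 2, 3, 4, 6, 8, 9, 10, 11, 12

1, 2, 3, 4, 6, 8, 9, 10, 11, 12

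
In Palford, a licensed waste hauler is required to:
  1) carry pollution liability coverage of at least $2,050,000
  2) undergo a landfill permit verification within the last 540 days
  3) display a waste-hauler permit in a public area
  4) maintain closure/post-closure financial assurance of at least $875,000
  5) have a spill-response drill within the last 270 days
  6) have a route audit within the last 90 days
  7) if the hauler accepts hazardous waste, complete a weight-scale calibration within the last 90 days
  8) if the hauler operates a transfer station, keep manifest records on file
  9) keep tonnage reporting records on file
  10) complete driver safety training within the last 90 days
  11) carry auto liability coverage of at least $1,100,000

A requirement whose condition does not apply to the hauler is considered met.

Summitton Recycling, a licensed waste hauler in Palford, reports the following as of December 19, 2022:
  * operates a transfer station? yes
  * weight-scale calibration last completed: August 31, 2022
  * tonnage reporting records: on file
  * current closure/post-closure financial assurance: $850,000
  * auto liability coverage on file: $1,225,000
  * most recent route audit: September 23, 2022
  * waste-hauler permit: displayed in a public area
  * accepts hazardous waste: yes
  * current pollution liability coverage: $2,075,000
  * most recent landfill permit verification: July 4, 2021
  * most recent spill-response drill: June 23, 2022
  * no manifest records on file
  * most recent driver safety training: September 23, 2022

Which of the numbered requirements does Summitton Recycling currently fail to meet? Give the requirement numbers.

1. pollution liability coverage $2,075,000 ≥ $2,050,000 → met
2. landfill permit verification 533 days ago vs limit 540 → met
3. waste-hauler permit present → met
4. closure/post-closure financial assurance $850,000 < $875,000 → not met
5. spill-response drill 179 days ago vs limit 270 → met
6. route audit 87 days ago vs limit 90 → met
7. condition 'accepts hazardous waste' holds; weight-scale calibration 110 days ago vs limit 90 → not met
8. condition 'operates a transfer station' holds; manifest records absent → not met
9. tonnage reporting records present → met
10. driver safety training 87 days ago vs limit 90 → met
11. auto liability coverage $1,225,000 ≥ $1,100,000 → met
Not met: 4, 7, 8

4, 7, 8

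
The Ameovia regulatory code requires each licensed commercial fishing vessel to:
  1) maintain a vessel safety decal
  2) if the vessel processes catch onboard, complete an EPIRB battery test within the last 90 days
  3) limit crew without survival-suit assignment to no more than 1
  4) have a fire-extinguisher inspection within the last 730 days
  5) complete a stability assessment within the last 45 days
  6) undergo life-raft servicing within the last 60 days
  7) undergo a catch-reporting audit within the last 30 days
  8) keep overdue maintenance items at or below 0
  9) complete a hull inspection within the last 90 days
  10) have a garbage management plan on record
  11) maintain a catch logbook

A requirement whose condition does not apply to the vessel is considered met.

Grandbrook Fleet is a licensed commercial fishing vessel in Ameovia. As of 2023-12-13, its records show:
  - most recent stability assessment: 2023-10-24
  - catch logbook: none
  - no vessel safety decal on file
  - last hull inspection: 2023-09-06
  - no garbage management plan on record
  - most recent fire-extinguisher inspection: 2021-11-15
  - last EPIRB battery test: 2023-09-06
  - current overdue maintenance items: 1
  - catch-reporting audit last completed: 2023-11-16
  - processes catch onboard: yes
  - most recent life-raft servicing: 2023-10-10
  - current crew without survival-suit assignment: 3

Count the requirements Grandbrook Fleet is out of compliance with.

1. vessel safety decal absent → not met
2. condition 'processes catch onboard' holds; EPIRB battery test 98 days ago vs limit 90 → not met
3. crew without survival-suit assignment 3 > 1 → not met
4. fire-extinguisher inspection 758 days ago vs limit 730 → not met
5. stability assessment 50 days ago vs limit 45 → not met
6. life-raft servicing 64 days ago vs limit 60 → not met
7. catch-reporting audit 27 days ago vs limit 30 → met
8. overdue maintenance items 1 > 0 → not met
9. hull inspection 98 days ago vs limit 90 → not met
10. garbage management plan absent → not met
11. catch logbook absent → not met
Not met: 10 of 11

10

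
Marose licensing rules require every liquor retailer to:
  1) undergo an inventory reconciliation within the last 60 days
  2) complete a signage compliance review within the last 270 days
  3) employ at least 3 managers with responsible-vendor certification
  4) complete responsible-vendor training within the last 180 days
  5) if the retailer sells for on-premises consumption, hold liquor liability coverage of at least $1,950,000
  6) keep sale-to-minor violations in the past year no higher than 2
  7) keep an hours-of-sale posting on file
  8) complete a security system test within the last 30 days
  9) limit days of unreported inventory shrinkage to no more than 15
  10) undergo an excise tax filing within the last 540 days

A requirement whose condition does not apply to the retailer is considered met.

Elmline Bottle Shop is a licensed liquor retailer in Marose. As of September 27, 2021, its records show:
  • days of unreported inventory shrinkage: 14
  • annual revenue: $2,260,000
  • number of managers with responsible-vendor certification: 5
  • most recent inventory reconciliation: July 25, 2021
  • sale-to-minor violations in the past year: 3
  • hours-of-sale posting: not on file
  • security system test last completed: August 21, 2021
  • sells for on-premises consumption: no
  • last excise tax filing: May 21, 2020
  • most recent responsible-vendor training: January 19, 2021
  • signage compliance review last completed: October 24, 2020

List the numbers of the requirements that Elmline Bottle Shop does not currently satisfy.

1. inventory reconciliation 64 days ago vs limit 60 → not met
2. signage compliance review 338 days ago vs limit 270 → not met
3. managers with responsible-vendor certification 5 ≥ 3 → met
4. responsible-vendor training 251 days ago vs limit 180 → not met
5. condition 'sells for on-premises consumption' does not hold → requirement n/a → met
6. sale-to-minor violations in the past year 3 > 2 → not met
7. hours-of-sale posting absent → not met
8. security system test 37 days ago vs limit 30 → not met
9. days of unreported inventory shrinkage 14 ≤ 15 → met
10. excise tax filing 494 days ago vs limit 540 → met
Not met: 1, 2, 4, 6, 7, 8

1, 2, 4, 6, 7, 8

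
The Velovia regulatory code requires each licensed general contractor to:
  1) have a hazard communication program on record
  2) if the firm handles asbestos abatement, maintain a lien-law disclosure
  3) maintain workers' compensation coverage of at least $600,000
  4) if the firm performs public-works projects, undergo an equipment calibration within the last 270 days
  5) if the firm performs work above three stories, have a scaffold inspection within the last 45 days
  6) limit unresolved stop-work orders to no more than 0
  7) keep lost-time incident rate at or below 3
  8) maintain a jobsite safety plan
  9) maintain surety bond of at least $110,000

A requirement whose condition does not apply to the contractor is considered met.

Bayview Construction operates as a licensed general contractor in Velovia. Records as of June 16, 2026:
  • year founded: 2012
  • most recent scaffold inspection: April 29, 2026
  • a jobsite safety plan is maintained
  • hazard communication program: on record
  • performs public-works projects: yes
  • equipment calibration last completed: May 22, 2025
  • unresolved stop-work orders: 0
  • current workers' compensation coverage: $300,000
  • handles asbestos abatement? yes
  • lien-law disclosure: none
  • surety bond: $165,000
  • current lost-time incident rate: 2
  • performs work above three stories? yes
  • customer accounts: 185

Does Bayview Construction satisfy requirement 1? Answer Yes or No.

1. hazard communication program present → met

Yes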